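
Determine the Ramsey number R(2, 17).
R(2, 17) = 17

R(2, k) = k for all k ≥ 2: in a 2-colouring of K_k, either some edge is red (a red K_2) or all edges are blue (a blue K_k). And K_{16} coloured all-blue has no blue K_17, so R(2, 17) > 16. Hence R(2, 17) = 17.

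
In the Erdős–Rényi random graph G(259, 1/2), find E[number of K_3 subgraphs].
E[# K_3] = C(259, 3) · (1/2)^C(3, 2) = 2862209 / 2^3 = 357776.125

For each 3-subset S of vertices (there are C(259, 3) = 2862209 such S), let X_S = 1 if S induces a K_3 (all C(3, 2) = 3 edges present). Then P(X_S = 1) = (1/2)^3 = 1/8. By linearity of expectation, E[# K_3] = C(259, 3) · (1/2)^3 = 2862209 / 8 = 357776.125.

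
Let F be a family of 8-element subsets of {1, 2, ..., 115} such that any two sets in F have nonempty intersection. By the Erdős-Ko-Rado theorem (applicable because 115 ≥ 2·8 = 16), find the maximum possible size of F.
max |F| = C(114, 7) = 41146859952

The Erdős-Ko-Rado theorem states: for n ≥ 2k, an intersecting family of k-subsets of an n-element set has size at most C(n − 1, k − 1), with equality for 'star' families {A ⊆ [n] : |A| = k, i ∈ A} (fix an element i). For n = 115, k = 8: C(114, 7) = 41146859952.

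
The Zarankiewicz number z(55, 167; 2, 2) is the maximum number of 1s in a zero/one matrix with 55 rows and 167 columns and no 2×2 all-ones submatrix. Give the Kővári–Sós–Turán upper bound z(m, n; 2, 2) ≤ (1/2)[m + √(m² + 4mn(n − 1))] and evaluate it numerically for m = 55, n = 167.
z(55, 167; 2, 2) ≤ (1/2)[55 + √(55² + 4·55·167·166)] = (1/2)[55 + √6101865] = 1262.5977

Kővári–Sós–Turán: let r_1, ..., r_55 be the row sums and z = Σ r_i the total number of 1s. Each pair of columns can share at most one row with both entries 1 (else a 2×2 all-ones block appears), so Σ_i C(r_i, 2) ≤ C(167, 2) = 13861. By convexity Σ_i C(r_i, 2) ≥ 55·C(z/55, 2) = z(z − 55)/(2·55), giving z² − 55z − 55·167·166 ≤ 0 and hence z ≤ (1/2)[55 + √(3025 + 4·1524710)] = (1/2)[55 + √6101865] ≈ (1/2)(55 + 2470.1953) = 1262.5977.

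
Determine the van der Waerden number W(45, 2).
W(45, 2) = 45 + 1 = 46

A 2-term AP is any pair of integers, so a monochromatic 2-AP exists iff some colour is used at least twice. With 45 colours, the colouring i ↦ i on {1, ..., 45} uses each colour once, avoiding any monochromatic pair, so W(45, 2) > 45. For {1, ..., 46}, pigeonhole forces two integers of the same colour, which form a monochromatic 2-AP. Hence W(45, 2) = 46.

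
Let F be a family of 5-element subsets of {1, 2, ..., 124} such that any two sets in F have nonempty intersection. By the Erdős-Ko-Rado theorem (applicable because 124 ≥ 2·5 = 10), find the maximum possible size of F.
max |F| = C(123, 4) = 9078630

The Erdős-Ko-Rado theorem states: for n ≥ 2k, an intersecting family of k-subsets of an n-element set has size at most C(n − 1, k − 1), with equality for 'star' families {A ⊆ [n] : |A| = k, i ∈ A} (fix an element i). For n = 124, k = 5: C(123, 4) = 9078630.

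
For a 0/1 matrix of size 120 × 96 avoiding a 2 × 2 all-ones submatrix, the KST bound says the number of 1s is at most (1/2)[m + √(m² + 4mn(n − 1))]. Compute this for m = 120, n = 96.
z(120, 96; 2, 2) ≤ (1/2)[120 + √(120² + 4·120·96·95)] = (1/2)[120 + √4392000] = 1107.855

Kővári–Sós–Turán: let r_1, ..., r_120 be the row sums and z = Σ r_i the total number of 1s. Each pair of columns can share at most one row with both entries 1 (else a 2×2 all-ones block appears), so Σ_i C(r_i, 2) ≤ C(96, 2) = 4560. By convexity Σ_i C(r_i, 2) ≥ 120·C(z/120, 2) = z(z − 120)/(2·120), giving z² − 120z − 120·96·95 ≤ 0 and hence z ≤ (1/2)[120 + √(14400 + 4·1094400)] = (1/2)[120 + √4392000] ≈ (1/2)(120 + 2095.7099) = 1107.855.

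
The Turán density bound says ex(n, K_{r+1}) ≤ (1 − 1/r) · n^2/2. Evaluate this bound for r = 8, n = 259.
Turán density bound = (7/8) · 259^2/2 = 469567/16 ≈ 29347.9375

Turán's theorem: ex(n, K_{r+1}) is achieved by the complete r-partite Turán graph T(n, r) with parts as balanced as possible, and is at most (1 − 1/r) · n^2/2. For r = 8, n = 259: the density bound is (7/8) · 67081/2 = 469567/16 ≈ 29347.9375. The integer-valued extremum is e(T(259, 8)) = 29347, which is strictly less than the density bound 469567/16 since 8 ∤ 259 (the parts of T(259, 8) cannot all be equal).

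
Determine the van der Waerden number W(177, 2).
W(177, 2) = 177 + 1 = 178

A 2-term AP is any pair of integers, so a monochromatic 2-AP exists iff some colour is used at least twice. With 177 colours, the colouring i ↦ i on {1, ..., 177} uses each colour once, avoiding any monochromatic pair, so W(177, 2) > 177. For {1, ..., 178}, pigeonhole forces two integers of the same colour, which form a monochromatic 2-AP. Hence W(177, 2) = 178.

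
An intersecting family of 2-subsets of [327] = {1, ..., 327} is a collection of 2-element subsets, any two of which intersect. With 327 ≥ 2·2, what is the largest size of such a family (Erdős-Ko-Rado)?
max |F| = C(326, 1) = 326

The Erdős-Ko-Rado theorem states: for n ≥ 2k, an intersecting family of k-subsets of an n-element set has size at most C(n − 1, k − 1), with equality for 'star' families {A ⊆ [n] : |A| = k, i ∈ A} (fix an element i). For n = 327, k = 2: C(326, 1) = 326.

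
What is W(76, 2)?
W(76, 2) = 76 + 1 = 77

A 2-term AP is any pair of integers, so a monochromatic 2-AP exists iff some colour is used at least twice. With 76 colours, the colouring i ↦ i on {1, ..., 76} uses each colour once, avoiding any monochromatic pair, so W(76, 2) > 76. For {1, ..., 77}, pigeonhole forces two integers of the same colour, which form a monochromatic 2-AP. Hence W(76, 2) = 77.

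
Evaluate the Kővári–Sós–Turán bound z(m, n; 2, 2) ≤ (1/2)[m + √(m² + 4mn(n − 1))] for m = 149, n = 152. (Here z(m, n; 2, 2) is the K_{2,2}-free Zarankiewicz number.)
z(149, 152; 2, 2) ≤ (1/2)[149 + √(149² + 4·149·152·151)] = (1/2)[149 + √13701593] = 1925.2831

Kővári–Sós–Turán: let r_1, ..., r_149 be the row sums and z = Σ r_i the total number of 1s. Each pair of columns can share at most one row with both entries 1 (else a 2×2 all-ones block appears), so Σ_i C(r_i, 2) ≤ C(152, 2) = 11476. By convexity Σ_i C(r_i, 2) ≥ 149·C(z/149, 2) = z(z − 149)/(2·149), giving z² − 149z − 149·152·151 ≤ 0 and hence z ≤ (1/2)[149 + √(22201 + 4·3419848)] = (1/2)[149 + √13701593] ≈ (1/2)(149 + 3701.5663) = 1925.2831.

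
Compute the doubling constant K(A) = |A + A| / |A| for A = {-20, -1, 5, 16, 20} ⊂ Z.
K = |A + A| / |A| = 15/5 = 3

Enumerate A + A = {a + b : a, b ∈ A}. With |A| = 5, there are |A|^2 = 25 ordered sum pairs; collecting distinct values, A + A = {-40, -21, -15, -4, -2, 0, 4, 10, 15, 19, 21, 25, 32, 36, 40}, so |A + A| = 15. Thus K = 15/5 = 3. For comparison, the minimum possible |A + A| over all 5-element sets is 2·5 − 1 = 9 (so min K = 9/5), attained only by arithmetic progressions.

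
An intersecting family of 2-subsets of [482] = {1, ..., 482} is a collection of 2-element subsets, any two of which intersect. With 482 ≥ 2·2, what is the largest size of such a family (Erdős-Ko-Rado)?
max |F| = C(481, 1) = 481

Erdős-Ko-Rado (1961): when n ≥ 2k, max |F| = C(n−1, k−1). The bound is attained by the star {A : i ∈ A} for any fixed i ∈ [n]. Here C(482−1, 2−1) = C(481, 1) = 481.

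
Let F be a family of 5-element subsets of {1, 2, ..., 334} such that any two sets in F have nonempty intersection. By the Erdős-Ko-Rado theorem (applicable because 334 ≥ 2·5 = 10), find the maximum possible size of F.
max |F| = C(333, 4) = 503167995

Erdős-Ko-Rado (1961): when n ≥ 2k, max |F| = C(n−1, k−1). The bound is attained by the star {A : i ∈ A} for any fixed i ∈ [n]. Here C(334−1, 5−1) = C(333, 4) = 503167995.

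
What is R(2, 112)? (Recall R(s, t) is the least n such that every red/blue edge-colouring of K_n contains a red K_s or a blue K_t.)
R(2, 112) = 112

R(2, k) = k for all k ≥ 2: in a 2-colouring of K_k, either some edge is red (a red K_2) or all edges are blue (a blue K_k). And K_{111} coloured all-blue has no blue K_112, so R(2, 112) > 111. Hence R(2, 112) = 112.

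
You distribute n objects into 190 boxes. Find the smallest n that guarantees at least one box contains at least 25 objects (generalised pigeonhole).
n = (25 − 1)·190 + 1 = 4561

By the generalised pigeonhole principle, to guarantee some box contains ≥ r objects we need more than (r − 1) · k objects total. Threshold: n = (r − 1) · k + 1. With r = 25 and k = 190: n = 24 · 190 + 1 = 4560 + 1 = 4561. For n = 4560 = 24 · 190, we can put exactly 24 objects in every box, avoiding 25 in any single one — so 4561 is tight.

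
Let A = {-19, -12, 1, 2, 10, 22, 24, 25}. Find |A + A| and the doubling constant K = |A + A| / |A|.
K = |A + A| / |A| = 33/8

Enumerate A + A = {a + b : a, b ∈ A}. With |A| = 8, there are |A|^2 = 64 ordered sum pairs; collecting distinct values, A + A = {-38, -31, -24, -18, -17, -11, -10, -9, -2, 2, 3, 4, 5, 6, 10, 11, 12, 13, 20, 23, 24, 25, 26, 27, 32, 34, 35, 44, 46, 47, 48, 49, 50}, so |A + A| = 33. Thus K = 33/8. For comparison, the minimum possible |A + A| over all 8-element sets is 2·8 − 1 = 15 (so min K = 15/8), attained only by arithmetic progressions.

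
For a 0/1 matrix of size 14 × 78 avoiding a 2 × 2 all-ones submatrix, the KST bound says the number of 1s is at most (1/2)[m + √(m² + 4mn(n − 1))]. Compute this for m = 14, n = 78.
z(14, 78; 2, 2) ≤ (1/2)[14 + √(14² + 4·14·78·77)] = (1/2)[14 + √336532] = 297.0569

Kővári–Sós–Turán: let r_1, ..., r_14 be the row sums and z = Σ r_i the total number of 1s. Each pair of columns can share at most one row with both entries 1 (else a 2×2 all-ones block appears), so Σ_i C(r_i, 2) ≤ C(78, 2) = 3003. By convexity Σ_i C(r_i, 2) ≥ 14·C(z/14, 2) = z(z − 14)/(2·14), giving z² − 14z − 14·78·77 ≤ 0 and hence z ≤ (1/2)[14 + √(196 + 4·84084)] = (1/2)[14 + √336532] ≈ (1/2)(14 + 580.1138) = 297.0569.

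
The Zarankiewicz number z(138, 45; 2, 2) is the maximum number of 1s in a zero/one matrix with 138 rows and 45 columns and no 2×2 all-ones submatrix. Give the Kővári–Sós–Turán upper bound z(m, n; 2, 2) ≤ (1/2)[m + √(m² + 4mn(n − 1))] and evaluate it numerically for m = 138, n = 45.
z(138, 45; 2, 2) ≤ (1/2)[138 + √(138² + 4·138·45·44)] = (1/2)[138 + √1112004] = 596.258

Kővári–Sós–Turán: let r_1, ..., r_138 be the row sums and z = Σ r_i the total number of 1s. Each pair of columns can share at most one row with both entries 1 (else a 2×2 all-ones block appears), so Σ_i C(r_i, 2) ≤ C(45, 2) = 990. By convexity Σ_i C(r_i, 2) ≥ 138·C(z/138, 2) = z(z − 138)/(2·138), giving z² − 138z − 138·45·44 ≤ 0 and hence z ≤ (1/2)[138 + √(19044 + 4·273240)] = (1/2)[138 + √1112004] ≈ (1/2)(138 + 1054.516) = 596.258.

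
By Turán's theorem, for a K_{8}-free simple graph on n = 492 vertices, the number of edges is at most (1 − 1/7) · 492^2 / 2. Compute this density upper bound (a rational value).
Turán density bound = (6/7) · 492^2/2 = 726192/7 ≈ 103741.7143

Turán's theorem: ex(n, K_{r+1}) is achieved by the complete r-partite Turán graph T(n, r) with parts as balanced as possible, and is at most (1 − 1/r) · n^2/2. For r = 7, n = 492: the density bound is (6/7) · 242064/2 = 726192/7 ≈ 103741.7143. The integer-valued extremum is e(T(492, 7)) = 103741, which is strictly less than the density bound 726192/7 since 7 ∤ 492 (the parts of T(492, 7) cannot all be equal).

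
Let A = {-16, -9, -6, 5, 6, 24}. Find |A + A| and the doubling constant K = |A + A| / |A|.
K = |A + A| / |A| = 21/6 = 7/2

Enumerate A + A = {a + b : a, b ∈ A}. With |A| = 6, there are |A|^2 = 36 ordered sum pairs; collecting distinct values, A + A = {-32, -25, -22, -18, -15, -12, -11, -10, -4, -3, -1, 0, 8, 10, 11, 12, 15, 18, 29, 30, 48}, so |A + A| = 21. Thus K = 21/6 = 7/2. For comparison, the minimum possible |A + A| over all 6-element sets is 2·6 − 1 = 11 (so min K = 11/6), attained only by arithmetic progressions.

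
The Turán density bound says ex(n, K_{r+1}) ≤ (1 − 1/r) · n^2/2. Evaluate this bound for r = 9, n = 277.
Turán density bound = (8/9) · 277^2/2 = 306916/9 ≈ 34101.7778

Turán's theorem: ex(n, K_{r+1}) is achieved by the complete r-partite Turán graph T(n, r) with parts as balanced as possible, and is at most (1 − 1/r) · n^2/2. For r = 9, n = 277: the density bound is (8/9) · 76729/2 = 306916/9 ≈ 34101.7778. The integer-valued extremum is e(T(277, 9)) = 34101, which is strictly less than the density bound 306916/9 since 9 ∤ 277 (the parts of T(277, 9) cannot all be equal).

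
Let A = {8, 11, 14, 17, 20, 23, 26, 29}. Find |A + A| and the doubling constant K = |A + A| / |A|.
K = |A + A| / |A| = 15/8

Enumerate A + A = {a + b : a, b ∈ A}. With |A| = 8, there are |A|^2 = 64 ordered sum pairs; collecting distinct values, A + A = {16, 19, 22, 25, 28, 31, 34, 37, 40, 43, 46, 49, 52, 55, 58}, so |A + A| = 15. Thus K = 15/8. Here |A + A| = 2|A| − 1 = 15, the minimum possible — so K = 15/8 is minimal, which holds iff A is an arithmetic progression.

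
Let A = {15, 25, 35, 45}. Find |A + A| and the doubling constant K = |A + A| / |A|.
K = |A + A| / |A| = 7/4

Enumerate A + A = {a + b : a, b ∈ A}. With |A| = 4, there are |A|^2 = 16 ordered sum pairs; collecting distinct values, A + A = {30, 40, 50, 60, 70, 80, 90}, so |A + A| = 7. Thus K = 7/4. Here |A + A| = 2|A| − 1 = 7, the minimum possible — so K = 7/4 is minimal, which holds iff A is an arithmetic progression.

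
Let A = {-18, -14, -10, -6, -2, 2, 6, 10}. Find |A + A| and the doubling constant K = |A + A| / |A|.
K = |A + A| / |A| = 15/8

Enumerate A + A = {a + b : a, b ∈ A}. With |A| = 8, there are |A|^2 = 64 ordered sum pairs; collecting distinct values, A + A = {-36, -32, -28, -24, -20, -16, -12, -8, -4, 0, 4, 8, 12, 16, 20}, so |A + A| = 15. Thus K = 15/8. Here |A + A| = 2|A| − 1 = 15, the minimum possible — so K = 15/8 is minimal, which holds iff A is an arithmetic progression.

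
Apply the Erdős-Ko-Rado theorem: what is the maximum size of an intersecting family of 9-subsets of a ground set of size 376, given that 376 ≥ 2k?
max |F| = C(375, 8) = 8996714454741750

The Erdős-Ko-Rado theorem states: for n ≥ 2k, an intersecting family of k-subsets of an n-element set has size at most C(n − 1, k − 1), with equality for 'star' families {A ⊆ [n] : |A| = k, i ∈ A} (fix an element i). For n = 376, k = 9: C(375, 8) = 8996714454741750.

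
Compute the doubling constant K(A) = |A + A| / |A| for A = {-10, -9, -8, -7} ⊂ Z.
K = |A + A| / |A| = 7/4

Enumerate A + A = {a + b : a, b ∈ A}. With |A| = 4, there are |A|^2 = 16 ordered sum pairs; collecting distinct values, A + A = {-20, -19, -18, -17, -16, -15, -14}, so |A + A| = 7. Thus K = 7/4. Here |A + A| = 2|A| − 1 = 7, the minimum possible — so K = 7/4 is minimal, which holds iff A is an arithmetic progression.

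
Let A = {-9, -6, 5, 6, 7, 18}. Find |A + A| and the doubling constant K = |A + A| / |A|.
K = |A + A| / |A| = 19/6

Enumerate A + A = {a + b : a, b ∈ A}. With |A| = 6, there are |A|^2 = 36 ordered sum pairs; collecting distinct values, A + A = {-18, -15, -12, -4, -3, -2, -1, 0, 1, 9, 10, 11, 12, 13, 14, 23, 24, 25, 36}, so |A + A| = 19. Thus K = 19/6. For comparison, the minimum possible |A + A| over all 6-element sets is 2·6 − 1 = 11 (so min K = 11/6), attained only by arithmetic progressions.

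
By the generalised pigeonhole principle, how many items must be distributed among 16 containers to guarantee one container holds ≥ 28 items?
n = (28 − 1)·16 + 1 = 433

By the generalised pigeonhole principle, to guarantee some box contains ≥ r objects we need more than (r − 1) · k objects total. Threshold: n = (r − 1) · k + 1. With r = 28 and k = 16: n = 27 · 16 + 1 = 432 + 1 = 433. For n = 432 = 27 · 16, we can put exactly 27 objects in every box, avoiding 28 in any single one — so 433 is tight.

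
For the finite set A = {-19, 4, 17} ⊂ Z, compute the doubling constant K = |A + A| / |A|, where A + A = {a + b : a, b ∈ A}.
K = |A + A| / |A| = 6/3 = 2

Enumerate A + A = {a + b : a, b ∈ A}. With |A| = 3, there are |A|^2 = 9 ordered sum pairs; collecting distinct values, A + A = {-38, -15, -2, 8, 21, 34}, so |A + A| = 6. Thus K = 6/3 = 2. For comparison, the minimum possible |A + A| over all 3-element sets is 2·3 − 1 = 5 (so min K = 5/3), attained only by arithmetic progressions.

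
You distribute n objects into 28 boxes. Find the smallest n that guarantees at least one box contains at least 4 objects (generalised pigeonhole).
n = (4 − 1)·28 + 1 = 85

By the generalised pigeonhole principle, to guarantee some box contains ≥ r objects we need more than (r − 1) · k objects total. Threshold: n = (r − 1) · k + 1. With r = 4 and k = 28: n = 3 · 28 + 1 = 84 + 1 = 85. For n = 84 = 3 · 28, we can put exactly 3 objects in every box, avoiding 4 in any single one — so 85 is tight.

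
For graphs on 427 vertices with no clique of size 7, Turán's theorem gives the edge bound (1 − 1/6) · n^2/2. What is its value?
Turán density bound = (5/6) · 427^2/2 = 911645/12 ≈ 75970.4167

Turán's theorem: ex(n, K_{r+1}) is achieved by the complete r-partite Turán graph T(n, r) with parts as balanced as possible, and is at most (1 − 1/r) · n^2/2. For r = 6, n = 427: the density bound is (5/6) · 182329/2 = 911645/12 ≈ 75970.4167. The integer-valued extremum is e(T(427, 6)) = 75970, which is strictly less than the density bound 911645/12 since 6 ∤ 427 (the parts of T(427, 6) cannot all be equal).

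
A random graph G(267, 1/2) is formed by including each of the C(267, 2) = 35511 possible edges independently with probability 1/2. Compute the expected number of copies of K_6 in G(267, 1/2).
E[# K_6] = C(267, 6) · (1/2)^C(6, 2) = 475518307726 / 2^15 = 237759153863/16384 ≈ 14511667.105896

For each 6-subset S of vertices (there are C(267, 6) = 475518307726 such S), let X_S = 1 if S induces a K_6 (all C(6, 2) = 15 edges present). Then P(X_S = 1) = (1/2)^15 = 1/32768. By linearity of expectation, E[# K_6] = C(267, 6) · (1/2)^15 = 475518307726 / 32768 = 237759153863/16384 ≈ 14511667.105896.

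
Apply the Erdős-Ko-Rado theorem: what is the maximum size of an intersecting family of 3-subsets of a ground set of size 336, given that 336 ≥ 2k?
max |F| = C(335, 2) = 55945

The Erdős-Ko-Rado theorem states: for n ≥ 2k, an intersecting family of k-subsets of an n-element set has size at most C(n − 1, k − 1), with equality for 'star' families {A ⊆ [n] : |A| = k, i ∈ A} (fix an element i). For n = 336, k = 3: C(335, 2) = 55945.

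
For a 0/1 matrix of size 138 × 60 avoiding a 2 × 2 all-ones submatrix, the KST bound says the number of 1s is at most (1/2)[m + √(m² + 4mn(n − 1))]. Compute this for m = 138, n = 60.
z(138, 60; 2, 2) ≤ (1/2)[138 + √(138² + 4·138·60·59)] = (1/2)[138 + √1973124] = 771.3397

Kővári–Sós–Turán: let r_1, ..., r_138 be the row sums and z = Σ r_i the total number of 1s. Each pair of columns can share at most one row with both entries 1 (else a 2×2 all-ones block appears), so Σ_i C(r_i, 2) ≤ C(60, 2) = 1770. By convexity Σ_i C(r_i, 2) ≥ 138·C(z/138, 2) = z(z − 138)/(2·138), giving z² − 138z − 138·60·59 ≤ 0 and hence z ≤ (1/2)[138 + √(19044 + 4·488520)] = (1/2)[138 + √1973124] ≈ (1/2)(138 + 1404.6793) = 771.3397.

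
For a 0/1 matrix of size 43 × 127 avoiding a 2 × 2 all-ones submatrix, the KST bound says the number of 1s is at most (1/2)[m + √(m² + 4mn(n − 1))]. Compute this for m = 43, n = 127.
z(43, 127; 2, 2) ≤ (1/2)[43 + √(43² + 4·43·127·126)] = (1/2)[43 + √2754193] = 851.2881

Kővári–Sós–Turán: let r_1, ..., r_43 be the row sums and z = Σ r_i the total number of 1s. Each pair of columns can share at most one row with both entries 1 (else a 2×2 all-ones block appears), so Σ_i C(r_i, 2) ≤ C(127, 2) = 8001. By convexity Σ_i C(r_i, 2) ≥ 43·C(z/43, 2) = z(z − 43)/(2·43), giving z² − 43z − 43·127·126 ≤ 0 and hence z ≤ (1/2)[43 + √(1849 + 4·688086)] = (1/2)[43 + √2754193] ≈ (1/2)(43 + 1659.5762) = 851.2881.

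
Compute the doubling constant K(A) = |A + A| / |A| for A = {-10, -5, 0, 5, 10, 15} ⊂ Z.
K = |A + A| / |A| = 11/6

Enumerate A + A = {a + b : a, b ∈ A}. With |A| = 6, there are |A|^2 = 36 ordered sum pairs; collecting distinct values, A + A = {-20, -15, -10, -5, 0, 5, 10, 15, 20, 25, 30}, so |A + A| = 11. Thus K = 11/6. Here |A + A| = 2|A| − 1 = 11, the minimum possible — so K = 11/6 is minimal, which holds iff A is an arithmetic progression.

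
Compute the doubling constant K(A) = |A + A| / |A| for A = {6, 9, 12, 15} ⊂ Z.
K = |A + A| / |A| = 7/4

Enumerate A + A = {a + b : a, b ∈ A}. With |A| = 4, there are |A|^2 = 16 ordered sum pairs; collecting distinct values, A + A = {12, 15, 18, 21, 24, 27, 30}, so |A + A| = 7. Thus K = 7/4. Here |A + A| = 2|A| − 1 = 7, the minimum possible — so K = 7/4 is minimal, which holds iff A is an arithmetic progression.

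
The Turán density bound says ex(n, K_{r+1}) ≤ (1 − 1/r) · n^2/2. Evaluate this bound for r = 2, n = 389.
Turán density bound = (1/2) · 389^2/2 = 151321/4 ≈ 37830.25

Turán's theorem: ex(n, K_{r+1}) is achieved by the complete r-partite Turán graph T(n, r) with parts as balanced as possible, and is at most (1 − 1/r) · n^2/2. For r = 2, n = 389: the density bound is (1/2) · 151321/2 = 151321/4 ≈ 37830.25. The integer-valued extremum is e(T(389, 2)) = 37830, which is strictly less than the density bound 151321/4 since 2 ∤ 389 (the parts of T(389, 2) cannot all be equal).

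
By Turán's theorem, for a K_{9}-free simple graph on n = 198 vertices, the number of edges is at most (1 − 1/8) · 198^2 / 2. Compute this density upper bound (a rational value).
Turán density bound = (7/8) · 198^2/2 = 68607/4 ≈ 17151.75

Turán's theorem: ex(n, K_{r+1}) is achieved by the complete r-partite Turán graph T(n, r) with parts as balanced as possible, and is at most (1 − 1/r) · n^2/2. For r = 8, n = 198: the density bound is (7/8) · 39204/2 = 68607/4 ≈ 17151.75. The integer-valued extremum is e(T(198, 8)) = 17151, which is strictly less than the density bound 68607/4 since 8 ∤ 198 (the parts of T(198, 8) cannot all be equal).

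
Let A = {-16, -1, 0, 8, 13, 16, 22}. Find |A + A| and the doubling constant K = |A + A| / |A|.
K = |A + A| / |A| = 25/7

Enumerate A + A = {a + b : a, b ∈ A}. With |A| = 7, there are |A|^2 = 49 ordered sum pairs; collecting distinct values, A + A = {-32, -17, -16, -8, -3, -2, -1, 0, 6, 7, 8, 12, 13, 15, 16, 21, 22, 24, 26, 29, 30, 32, 35, 38, 44}, so |A + A| = 25. Thus K = 25/7. For comparison, the minimum possible |A + A| over all 7-element sets is 2·7 − 1 = 13 (so min K = 13/7), attained only by arithmetic progressions.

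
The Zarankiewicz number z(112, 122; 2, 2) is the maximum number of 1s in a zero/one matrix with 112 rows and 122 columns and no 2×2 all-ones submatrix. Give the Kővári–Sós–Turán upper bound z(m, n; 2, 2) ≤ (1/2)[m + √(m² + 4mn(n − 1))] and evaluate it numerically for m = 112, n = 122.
z(112, 122; 2, 2) ≤ (1/2)[112 + √(112² + 4·112·122·121)] = (1/2)[112 + √6625920] = 1343.0431

Kővári–Sós–Turán: let r_1, ..., r_112 be the row sums and z = Σ r_i the total number of 1s. Each pair of columns can share at most one row with both entries 1 (else a 2×2 all-ones block appears), so Σ_i C(r_i, 2) ≤ C(122, 2) = 7381. By convexity Σ_i C(r_i, 2) ≥ 112·C(z/112, 2) = z(z − 112)/(2·112), giving z² − 112z − 112·122·121 ≤ 0 and hence z ≤ (1/2)[112 + √(12544 + 4·1653344)] = (1/2)[112 + √6625920] ≈ (1/2)(112 + 2574.0862) = 1343.0431.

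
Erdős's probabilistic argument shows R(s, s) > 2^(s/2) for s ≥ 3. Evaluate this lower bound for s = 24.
2^(24/2) = 4096; so R(24, 24) > 4096

Colour each edge of K_n uniformly at random with red/blue. The expected number of monochromatic K_24 is C(n, 24) · 2 · 2^(−C(24,2)). If C(n, 24) · 2^(1 − C(24,2)) < 1, then with positive probability no monochromatic K_24 exists, so R(24, 24) > n. The standard estimate C(n, 24) ≤ n^24/24! shows this inequality holds whenever n ≤ 2^(24/2) (since 24! · 2^(C(24,2) − 1) > 2^(24^2/2) ≥ n^24). Hence R(24, 24) > 2^(24/2) = 4096.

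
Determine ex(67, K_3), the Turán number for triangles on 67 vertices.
ex(67, K_3) = ⌊67^2/4⌋ = 1122

Mantel (1907): a triangle-free graph on n vertices has at most ⌊n^2/4⌋ edges, with equality for the complete bipartite graph K_{⌊n/2⌋, ⌈n/2⌉}. For n = 67: ⌊67^2/4⌋ = ⌊4489/4⌋ = 1122. The extremal graph is K_{33, 34}, which has 33·34 = 1122 edges.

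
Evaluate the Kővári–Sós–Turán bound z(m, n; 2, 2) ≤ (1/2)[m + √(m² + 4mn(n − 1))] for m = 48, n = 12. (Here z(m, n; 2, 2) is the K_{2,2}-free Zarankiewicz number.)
z(48, 12; 2, 2) ≤ (1/2)[48 + √(48² + 4·48·12·11)] = (1/2)[48 + √27648] = 107.1384

Kővári–Sós–Turán: let r_1, ..., r_48 be the row sums and z = Σ r_i the total number of 1s. Each pair of columns can share at most one row with both entries 1 (else a 2×2 all-ones block appears), so Σ_i C(r_i, 2) ≤ C(12, 2) = 66. By convexity Σ_i C(r_i, 2) ≥ 48·C(z/48, 2) = z(z − 48)/(2·48), giving z² − 48z − 48·12·11 ≤ 0 and hence z ≤ (1/2)[48 + √(2304 + 4·6336)] = (1/2)[48 + √27648] ≈ (1/2)(48 + 166.2769) = 107.1384.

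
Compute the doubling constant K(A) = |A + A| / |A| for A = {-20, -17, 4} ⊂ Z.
K = |A + A| / |A| = 6/3 = 2

Enumerate A + A = {a + b : a, b ∈ A}. With |A| = 3, there are |A|^2 = 9 ordered sum pairs; collecting distinct values, A + A = {-40, -37, -34, -16, -13, 8}, so |A + A| = 6. Thus K = 6/3 = 2. For comparison, the minimum possible |A + A| over all 3-element sets is 2·3 − 1 = 5 (so min K = 5/3), attained only by arithmetic progressions.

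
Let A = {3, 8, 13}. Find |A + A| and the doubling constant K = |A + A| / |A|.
K = |A + A| / |A| = 5/3

Enumerate A + A = {a + b : a, b ∈ A}. With |A| = 3, there are |A|^2 = 9 ordered sum pairs; collecting distinct values, A + A = {6, 11, 16, 21, 26}, so |A + A| = 5. Thus K = 5/3. Here |A + A| = 2|A| − 1 = 5, the minimum possible — so K = 5/3 is minimal, which holds iff A is an arithmetic progression.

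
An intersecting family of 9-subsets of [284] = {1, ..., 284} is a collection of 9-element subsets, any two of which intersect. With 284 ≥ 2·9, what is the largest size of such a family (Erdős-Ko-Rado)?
max |F| = C(283, 8) = 923458157336331

Erdős-Ko-Rado (1961): when n ≥ 2k, max |F| = C(n−1, k−1). The bound is attained by the star {A : i ∈ A} for any fixed i ∈ [n]. Here C(284−1, 9−1) = C(283, 8) = 923458157336331.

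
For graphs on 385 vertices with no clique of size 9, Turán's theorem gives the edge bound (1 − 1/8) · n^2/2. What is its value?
Turán density bound = (7/8) · 385^2/2 = 1037575/16 ≈ 64848.4375

Turán's theorem: ex(n, K_{r+1}) is achieved by the complete r-partite Turán graph T(n, r) with parts as balanced as possible, and is at most (1 − 1/r) · n^2/2. For r = 8, n = 385: the density bound is (7/8) · 148225/2 = 1037575/16 ≈ 64848.4375. The integer-valued extremum is e(T(385, 8)) = 64848, which is strictly less than the density bound 1037575/16 since 8 ∤ 385 (the parts of T(385, 8) cannot all be equal).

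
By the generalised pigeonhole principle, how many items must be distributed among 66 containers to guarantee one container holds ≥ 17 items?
n = (17 − 1)·66 + 1 = 1057

By the generalised pigeonhole principle, to guarantee some box contains ≥ r objects we need more than (r − 1) · k objects total. Threshold: n = (r − 1) · k + 1. With r = 17 and k = 66: n = 16 · 66 + 1 = 1056 + 1 = 1057. For n = 1056 = 16 · 66, we can put exactly 16 objects in every box, avoiding 17 in any single one — so 1057 is tight.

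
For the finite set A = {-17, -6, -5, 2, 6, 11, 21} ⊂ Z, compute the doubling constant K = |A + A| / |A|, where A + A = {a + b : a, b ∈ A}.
K = |A + A| / |A| = 26/7

Enumerate A + A = {a + b : a, b ∈ A}. With |A| = 7, there are |A|^2 = 49 ordered sum pairs; collecting distinct values, A + A = {-34, -23, -22, -15, -12, -11, -10, -6, -4, -3, 0, 1, 4, 5, 6, 8, 12, 13, 15, 16, 17, 22, 23, 27, 32, 42}, so |A + A| = 26. Thus K = 26/7. For comparison, the minimum possible |A + A| over all 7-element sets is 2·7 − 1 = 13 (so min K = 13/7), attained only by arithmetic progressions.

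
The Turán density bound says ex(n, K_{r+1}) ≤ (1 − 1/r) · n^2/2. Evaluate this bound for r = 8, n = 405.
Turán density bound = (7/8) · 405^2/2 = 1148175/16 ≈ 71760.9375

Turán's theorem: ex(n, K_{r+1}) is achieved by the complete r-partite Turán graph T(n, r) with parts as balanced as possible, and is at most (1 − 1/r) · n^2/2. For r = 8, n = 405: the density bound is (7/8) · 164025/2 = 1148175/16 ≈ 71760.9375. The integer-valued extremum is e(T(405, 8)) = 71760, which is strictly less than the density bound 1148175/16 since 8 ∤ 405 (the parts of T(405, 8) cannot all be equal).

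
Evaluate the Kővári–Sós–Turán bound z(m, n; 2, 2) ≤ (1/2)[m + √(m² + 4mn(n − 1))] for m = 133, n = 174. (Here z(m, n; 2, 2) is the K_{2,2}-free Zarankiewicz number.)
z(133, 174; 2, 2) ≤ (1/2)[133 + √(133² + 4·133·174·173)] = (1/2)[133 + √16031953] = 2068.4961

Kővári–Sós–Turán: let r_1, ..., r_133 be the row sums and z = Σ r_i the total number of 1s. Each pair of columns can share at most one row with both entries 1 (else a 2×2 all-ones block appears), so Σ_i C(r_i, 2) ≤ C(174, 2) = 15051. By convexity Σ_i C(r_i, 2) ≥ 133·C(z/133, 2) = z(z − 133)/(2·133), giving z² − 133z − 133·174·173 ≤ 0 and hence z ≤ (1/2)[133 + √(17689 + 4·4003566)] = (1/2)[133 + √16031953] ≈ (1/2)(133 + 4003.9921) = 2068.4961.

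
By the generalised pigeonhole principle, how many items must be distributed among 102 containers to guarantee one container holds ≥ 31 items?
n = (31 − 1)·102 + 1 = 3061

By the generalised pigeonhole principle, to guarantee some box contains ≥ r objects we need more than (r − 1) · k objects total. Threshold: n = (r − 1) · k + 1. With r = 31 and k = 102: n = 30 · 102 + 1 = 3060 + 1 = 3061. For n = 3060 = 30 · 102, we can put exactly 30 objects in every box, avoiding 31 in any single one — so 3061 is tight.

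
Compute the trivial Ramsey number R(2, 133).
R(2, 133) = 133

R(2, k) = k for all k ≥ 2: in a 2-colouring of K_k, either some edge is red (a red K_2) or all edges are blue (a blue K_k). And K_{132} coloured all-blue has no blue K_133, so R(2, 133) > 132. Hence R(2, 133) = 133.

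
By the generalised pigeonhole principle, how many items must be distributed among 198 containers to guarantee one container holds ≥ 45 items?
n = (45 − 1)·198 + 1 = 8713

By the generalised pigeonhole principle, to guarantee some box contains ≥ r objects we need more than (r − 1) · k objects total. Threshold: n = (r − 1) · k + 1. With r = 45 and k = 198: n = 44 · 198 + 1 = 8712 + 1 = 8713. For n = 8712 = 44 · 198, we can put exactly 44 objects in every box, avoiding 45 in any single one — so 8713 is tight.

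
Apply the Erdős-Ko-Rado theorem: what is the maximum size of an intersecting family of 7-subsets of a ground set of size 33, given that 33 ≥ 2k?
max |F| = C(32, 6) = 906192

The Erdős-Ko-Rado theorem states: for n ≥ 2k, an intersecting family of k-subsets of an n-element set has size at most C(n − 1, k − 1), with equality for 'star' families {A ⊆ [n] : |A| = k, i ∈ A} (fix an element i). For n = 33, k = 7: C(32, 6) = 906192.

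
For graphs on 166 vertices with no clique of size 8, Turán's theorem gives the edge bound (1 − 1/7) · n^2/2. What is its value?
Turán density bound = (6/7) · 166^2/2 = 82668/7 ≈ 11809.7143

Turán's theorem: ex(n, K_{r+1}) is achieved by the complete r-partite Turán graph T(n, r) with parts as balanced as possible, and is at most (1 − 1/r) · n^2/2. For r = 7, n = 166: the density bound is (6/7) · 27556/2 = 82668/7 ≈ 11809.7143. The integer-valued extremum is e(T(166, 7)) = 11809, which is strictly less than the density bound 82668/7 since 7 ∤ 166 (the parts of T(166, 7) cannot all be equal).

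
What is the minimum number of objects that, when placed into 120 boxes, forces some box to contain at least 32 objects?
n = (32 − 1)·120 + 1 = 3721

By the generalised pigeonhole principle, to guarantee some box contains ≥ r objects we need more than (r − 1) · k objects total. Threshold: n = (r − 1) · k + 1. With r = 32 and k = 120: n = 31 · 120 + 1 = 3720 + 1 = 3721. For n = 3720 = 31 · 120, we can put exactly 31 objects in every box, avoiding 32 in any single one — so 3721 is tight.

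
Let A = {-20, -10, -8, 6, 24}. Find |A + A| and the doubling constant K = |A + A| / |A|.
K = |A + A| / |A| = 15/5 = 3

Enumerate A + A = {a + b : a, b ∈ A}. With |A| = 5, there are |A|^2 = 25 ordered sum pairs; collecting distinct values, A + A = {-40, -30, -28, -20, -18, -16, -14, -4, -2, 4, 12, 14, 16, 30, 48}, so |A + A| = 15. Thus K = 15/5 = 3. For comparison, the minimum possible |A + A| over all 5-element sets is 2·5 − 1 = 9 (so min K = 9/5), attained only by arithmetic progressions.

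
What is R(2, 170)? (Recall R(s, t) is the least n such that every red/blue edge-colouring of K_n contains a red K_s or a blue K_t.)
R(2, 170) = 170

R(2, k) = k for all k ≥ 2: in a 2-colouring of K_k, either some edge is red (a red K_2) or all edges are blue (a blue K_k). And K_{169} coloured all-blue has no blue K_170, so R(2, 170) > 169. Hence R(2, 170) = 170.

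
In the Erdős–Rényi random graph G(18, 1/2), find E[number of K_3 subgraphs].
E[# K_3] = C(18, 3) · (1/2)^C(3, 2) = 816 / 2^3 = 102

For each 3-subset S of vertices (there are C(18, 3) = 816 such S), let X_S = 1 if S induces a K_3 (all C(3, 2) = 3 edges present). Then P(X_S = 1) = (1/2)^3 = 1/8. By linearity of expectation, E[# K_3] = C(18, 3) · (1/2)^3 = 816 / 8 = 102.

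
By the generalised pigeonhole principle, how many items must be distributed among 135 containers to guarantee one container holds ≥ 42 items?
n = (42 − 1)·135 + 1 = 5536

By the generalised pigeonhole principle, to guarantee some box contains ≥ r objects we need more than (r − 1) · k objects total. Threshold: n = (r − 1) · k + 1. With r = 42 and k = 135: n = 41 · 135 + 1 = 5535 + 1 = 5536. For n = 5535 = 41 · 135, we can put exactly 41 objects in every box, avoiding 42 in any single one — so 5536 is tight.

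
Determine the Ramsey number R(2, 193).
R(2, 193) = 193

R(2, k) = k for all k ≥ 2: in a 2-colouring of K_k, either some edge is red (a red K_2) or all edges are blue (a blue K_k). And K_{192} coloured all-blue has no blue K_193, so R(2, 193) > 192. Hence R(2, 193) = 193.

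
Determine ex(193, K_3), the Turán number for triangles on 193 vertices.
ex(193, K_3) = ⌊193^2/4⌋ = 9312

Mantel (1907): a triangle-free graph on n vertices has at most ⌊n^2/4⌋ edges, with equality for the complete bipartite graph K_{⌊n/2⌋, ⌈n/2⌉}. For n = 193: ⌊193^2/4⌋ = ⌊37249/4⌋ = 9312. The extremal graph is K_{96, 97}, which has 96·97 = 9312 edges.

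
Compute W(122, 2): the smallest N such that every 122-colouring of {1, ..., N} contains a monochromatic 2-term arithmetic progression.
W(122, 2) = 122 + 1 = 123

A 2-term AP is any pair of integers, so a monochromatic 2-AP exists iff some colour is used at least twice. With 122 colours, the colouring i ↦ i on {1, ..., 122} uses each colour once, avoiding any monochromatic pair, so W(122, 2) > 122. For {1, ..., 123}, pigeonhole forces two integers of the same colour, which form a monochromatic 2-AP. Hence W(122, 2) = 123.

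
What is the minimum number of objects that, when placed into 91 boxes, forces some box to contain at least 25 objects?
n = (25 − 1)·91 + 1 = 2185

By the generalised pigeonhole principle, to guarantee some box contains ≥ r objects we need more than (r − 1) · k objects total. Threshold: n = (r − 1) · k + 1. With r = 25 and k = 91: n = 24 · 91 + 1 = 2184 + 1 = 2185. For n = 2184 = 24 · 91, we can put exactly 24 objects in every box, avoiding 25 in any single one — so 2185 is tight.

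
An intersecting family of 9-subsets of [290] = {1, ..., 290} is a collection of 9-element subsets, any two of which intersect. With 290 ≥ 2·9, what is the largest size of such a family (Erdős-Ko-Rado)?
max |F| = C(289, 8) = 1094501801769948

Erdős-Ko-Rado (1961): when n ≥ 2k, max |F| = C(n−1, k−1). The bound is attained by the star {A : i ∈ A} for any fixed i ∈ [n]. Here C(290−1, 9−1) = C(289, 8) = 1094501801769948.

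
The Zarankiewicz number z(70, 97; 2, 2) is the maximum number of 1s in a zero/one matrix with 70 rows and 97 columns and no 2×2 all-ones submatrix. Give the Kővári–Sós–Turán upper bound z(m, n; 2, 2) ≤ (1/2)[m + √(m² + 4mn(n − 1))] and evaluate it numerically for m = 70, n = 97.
z(70, 97; 2, 2) ≤ (1/2)[70 + √(70² + 4·70·97·96)] = (1/2)[70 + √2612260] = 843.1244

Kővári–Sós–Turán: let r_1, ..., r_70 be the row sums and z = Σ r_i the total number of 1s. Each pair of columns can share at most one row with both entries 1 (else a 2×2 all-ones block appears), so Σ_i C(r_i, 2) ≤ C(97, 2) = 4656. By convexity Σ_i C(r_i, 2) ≥ 70·C(z/70, 2) = z(z − 70)/(2·70), giving z² − 70z − 70·97·96 ≤ 0 and hence z ≤ (1/2)[70 + √(4900 + 4·651840)] = (1/2)[70 + √2612260] ≈ (1/2)(70 + 1616.2487) = 843.1244.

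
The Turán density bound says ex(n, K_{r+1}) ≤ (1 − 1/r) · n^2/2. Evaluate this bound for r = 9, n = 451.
Turán density bound = (8/9) · 451^2/2 = 813604/9 ≈ 90400.4444

Turán's theorem: ex(n, K_{r+1}) is achieved by the complete r-partite Turán graph T(n, r) with parts as balanced as possible, and is at most (1 − 1/r) · n^2/2. For r = 9, n = 451: the density bound is (8/9) · 203401/2 = 813604/9 ≈ 90400.4444. The integer-valued extremum is e(T(451, 9)) = 90400, which is strictly less than the density bound 813604/9 since 9 ∤ 451 (the parts of T(451, 9) cannot all be equal).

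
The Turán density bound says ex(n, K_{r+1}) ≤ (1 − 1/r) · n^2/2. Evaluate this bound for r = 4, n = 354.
Turán density bound = (3/4) · 354^2/2 = 93987/2 ≈ 46993.5

Turán's theorem: ex(n, K_{r+1}) is achieved by the complete r-partite Turán graph T(n, r) with parts as balanced as possible, and is at most (1 − 1/r) · n^2/2. For r = 4, n = 354: the density bound is (3/4) · 125316/2 = 93987/2 ≈ 46993.5. The integer-valued extremum is e(T(354, 4)) = 46993, which is strictly less than the density bound 93987/2 since 4 ∤ 354 (the parts of T(354, 4) cannot all be equal).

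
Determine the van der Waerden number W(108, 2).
W(108, 2) = 108 + 1 = 109

A 2-term AP is any pair of integers, so a monochromatic 2-AP exists iff some colour is used at least twice. With 108 colours, the colouring i ↦ i on {1, ..., 108} uses each colour once, avoiding any monochromatic pair, so W(108, 2) > 108. For {1, ..., 109}, pigeonhole forces two integers of the same colour, which form a monochromatic 2-AP. Hence W(108, 2) = 109.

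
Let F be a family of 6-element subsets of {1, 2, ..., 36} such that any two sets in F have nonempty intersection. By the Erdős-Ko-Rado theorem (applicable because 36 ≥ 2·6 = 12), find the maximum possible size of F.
max |F| = C(35, 5) = 324632

Erdős-Ko-Rado (1961): when n ≥ 2k, max |F| = C(n−1, k−1). The bound is attained by the star {A : i ∈ A} for any fixed i ∈ [n]. Here C(36−1, 6−1) = C(35, 5) = 324632.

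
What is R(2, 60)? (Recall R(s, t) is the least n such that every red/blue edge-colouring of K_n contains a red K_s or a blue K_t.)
R(2, 60) = 60

R(2, k) = k for all k ≥ 2: in a 2-colouring of K_k, either some edge is red (a red K_2) or all edges are blue (a blue K_k). And K_{59} coloured all-blue has no blue K_60, so R(2, 60) > 59. Hence R(2, 60) = 60.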